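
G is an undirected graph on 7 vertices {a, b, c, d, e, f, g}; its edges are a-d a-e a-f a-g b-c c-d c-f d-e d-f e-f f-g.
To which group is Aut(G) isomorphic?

{e}

Degrees alone do not determine every vertex (e.g. a and d both have degree 4), but their neighbour-degree multisets differ: N(a) has degrees [2, 3, 4, 5] while N(d) has degrees [3, 3, 4, 5]. Repeating this refinement separates all vertices, so the only automorphism is the identity.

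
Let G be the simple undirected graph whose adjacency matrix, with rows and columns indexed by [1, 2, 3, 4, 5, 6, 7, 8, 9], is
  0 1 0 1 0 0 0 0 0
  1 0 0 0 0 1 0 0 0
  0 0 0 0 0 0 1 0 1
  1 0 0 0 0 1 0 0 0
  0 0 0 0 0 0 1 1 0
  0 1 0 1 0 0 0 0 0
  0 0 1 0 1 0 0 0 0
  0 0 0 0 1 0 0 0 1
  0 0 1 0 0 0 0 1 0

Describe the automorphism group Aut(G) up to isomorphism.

G has two connected components, {3, 5, 7, 8, 9} and {1, 2, 4, 6}; each is 2-regular, so G = C_5 ⊔ C_4. The components are non-isomorphic (different sizes), so Aut(G) = Aut(C_4) × Aut(C_5) = D_4 × D_5 of order 8·10 = 80.

D_4 × D_5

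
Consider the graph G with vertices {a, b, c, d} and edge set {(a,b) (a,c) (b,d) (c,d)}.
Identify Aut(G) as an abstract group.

the dihedral group of order 8

G is 2-regular and bipartite on 2^2 = 4 vertices with girth 4; it is the hypercube graph Q_2. Aut(Q_2) consists of the signed permutations of the 2 coordinate axes: 2! permutations times 2^2 sign flips, so |Aut| = 2^2·2! = 8.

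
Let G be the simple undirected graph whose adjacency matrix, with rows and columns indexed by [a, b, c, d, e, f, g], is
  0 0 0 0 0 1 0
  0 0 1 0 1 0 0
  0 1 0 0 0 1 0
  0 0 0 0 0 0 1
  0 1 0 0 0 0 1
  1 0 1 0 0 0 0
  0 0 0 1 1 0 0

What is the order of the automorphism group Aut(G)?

The degree sequence is [1, 2, 2, 1, 2, 2, 2]; the two degree-1 vertices a and d are the ends of a path, so G = P_7. A path has exactly one nontrivial symmetry — reversal — giving Aut(G) of order 2.

2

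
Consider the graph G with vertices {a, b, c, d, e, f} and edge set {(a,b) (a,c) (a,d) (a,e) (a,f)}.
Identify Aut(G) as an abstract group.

Vertex a has degree 5 and every other vertex has degree 1, so G is the star K_{1,5} with centre a. The 5 leaves are pairwise interchangeable while the centre is fixed, giving Aut(G) = S_5.

S_5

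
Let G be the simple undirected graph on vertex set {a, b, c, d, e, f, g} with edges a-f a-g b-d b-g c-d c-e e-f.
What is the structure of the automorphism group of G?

the dihedral group of order 14

Every vertex has degree 2 and the graph is connected, so G is the 7-cycle C_7. C_7 has 7 rotations and 7 reflections, so Aut(C_7) ≅ D_7 of order 14.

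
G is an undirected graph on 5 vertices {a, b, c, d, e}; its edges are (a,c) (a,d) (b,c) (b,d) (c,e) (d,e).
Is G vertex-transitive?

Automorphisms preserve degree, but G has vertices of degree 2 and vertices of degree 3; no automorphism maps one to the other, so G is not vertex-transitive.

No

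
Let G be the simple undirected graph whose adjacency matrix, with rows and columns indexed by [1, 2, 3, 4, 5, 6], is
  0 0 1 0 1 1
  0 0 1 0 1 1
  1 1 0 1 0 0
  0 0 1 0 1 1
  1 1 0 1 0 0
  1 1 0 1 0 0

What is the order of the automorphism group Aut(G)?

72

G is 3-regular and bipartite with parts {1, 2, 4} and {3, 5, 6} (each part is independent and every cross-pair is an edge), so G = K_{3,3}. Aut(K_{3,3}) is the wreath product S_3 ≀ Z_2: permute within each part, then optionally swap the parts; |Aut| = 2·(3!)² = 72.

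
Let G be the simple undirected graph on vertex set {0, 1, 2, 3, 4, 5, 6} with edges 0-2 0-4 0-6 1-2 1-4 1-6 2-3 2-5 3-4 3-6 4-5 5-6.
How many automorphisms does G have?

The vertices split by degree into {2, 4, 6} (degree 4) and {0, 1, 3, 5} (degree 3); every edge runs between the two parts, so G is the complete bipartite graph K_{3,4}. The parts have unequal sizes, so no automorphism swaps them; each part is permuted independently, giving S_4 × S_3 of order 4!·3! = 144.

144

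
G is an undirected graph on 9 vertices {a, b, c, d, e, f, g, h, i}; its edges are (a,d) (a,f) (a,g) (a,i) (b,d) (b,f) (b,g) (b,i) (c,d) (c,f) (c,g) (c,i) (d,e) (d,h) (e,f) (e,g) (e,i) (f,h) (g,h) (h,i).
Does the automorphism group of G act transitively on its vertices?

No

Automorphisms preserve degree, but G has vertices of degree 4 and vertices of degree 5; no automorphism maps one to the other, so G is not vertex-transitive.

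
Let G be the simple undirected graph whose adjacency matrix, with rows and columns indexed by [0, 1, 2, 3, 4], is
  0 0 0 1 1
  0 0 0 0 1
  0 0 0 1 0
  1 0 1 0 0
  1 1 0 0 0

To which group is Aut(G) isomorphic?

the cyclic group of order 2

The degree sequence is [2, 1, 1, 2, 2]; the two degree-1 vertices 1 and 2 are the ends of a path, so G = P_5. A path has exactly one nontrivial symmetry — reversal — giving Aut(G) of order 2.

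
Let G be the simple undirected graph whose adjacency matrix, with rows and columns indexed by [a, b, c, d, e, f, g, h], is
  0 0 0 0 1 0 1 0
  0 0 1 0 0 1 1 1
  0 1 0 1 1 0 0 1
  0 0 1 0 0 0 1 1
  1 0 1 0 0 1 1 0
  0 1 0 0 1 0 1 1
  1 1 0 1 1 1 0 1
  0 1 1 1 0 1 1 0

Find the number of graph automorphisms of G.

The degree sequence is [2, 4, 4, 3, 4, 4, 6, 5]. Checking the degree-preserving permutations of the vertex set shows that none except the identity preserves every edge, so Aut(G) is trivial.

1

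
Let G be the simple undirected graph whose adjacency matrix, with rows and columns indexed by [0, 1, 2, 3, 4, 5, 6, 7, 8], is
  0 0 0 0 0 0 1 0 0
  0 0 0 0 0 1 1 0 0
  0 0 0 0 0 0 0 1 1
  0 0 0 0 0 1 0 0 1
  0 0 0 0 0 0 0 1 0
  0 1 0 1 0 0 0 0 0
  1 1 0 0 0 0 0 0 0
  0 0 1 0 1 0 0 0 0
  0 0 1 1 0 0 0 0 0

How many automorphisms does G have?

The degree sequence is [1, 2, 2, 2, 1, 2, 2, 2, 2]; the two degree-1 vertices 0 and 4 are the ends of a path, so G = P_9. A path has exactly one nontrivial symmetry — reversal — giving Aut(G) of order 2.

2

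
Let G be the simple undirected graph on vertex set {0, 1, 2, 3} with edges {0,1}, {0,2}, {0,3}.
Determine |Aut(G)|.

Vertex 0 has degree 3 and every other vertex has degree 1, so G is the star K_{1,3} with centre 0. The 3 leaves are pairwise interchangeable while the centre is fixed, giving Aut(G) = S_3.

6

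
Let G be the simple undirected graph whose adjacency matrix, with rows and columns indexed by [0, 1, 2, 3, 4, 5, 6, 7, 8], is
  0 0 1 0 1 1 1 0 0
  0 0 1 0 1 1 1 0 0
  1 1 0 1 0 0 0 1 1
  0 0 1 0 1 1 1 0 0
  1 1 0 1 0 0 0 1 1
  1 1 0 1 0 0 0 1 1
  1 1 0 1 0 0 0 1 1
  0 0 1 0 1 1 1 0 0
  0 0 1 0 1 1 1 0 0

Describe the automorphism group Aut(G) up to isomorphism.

The vertices split by degree into {2, 4, 5, 6} (degree 5) and {0, 1, 3, 7, 8} (degree 4); every edge runs between the two parts, so G is the complete bipartite graph K_{4,5}. Automorphisms preserve the bipartition setwise (since the parts differ in size) and act as S_5 × S_4 within it; |Aut| = 2880.

S_5 × S_4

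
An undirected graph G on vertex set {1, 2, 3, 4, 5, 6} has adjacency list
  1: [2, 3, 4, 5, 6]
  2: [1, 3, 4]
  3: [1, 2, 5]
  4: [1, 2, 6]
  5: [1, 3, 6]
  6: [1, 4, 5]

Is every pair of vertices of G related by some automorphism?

Vertex 1 is the only vertex of degree 5, so every automorphism fixes it; G is not vertex-transitive.

No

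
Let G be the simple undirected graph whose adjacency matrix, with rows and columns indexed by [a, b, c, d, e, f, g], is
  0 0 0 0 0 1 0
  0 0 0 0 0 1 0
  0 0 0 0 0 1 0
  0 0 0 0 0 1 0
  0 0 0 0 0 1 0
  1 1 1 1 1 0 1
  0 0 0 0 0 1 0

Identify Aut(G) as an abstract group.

Vertex f has degree 6 and every other vertex has degree 1, so G is the star K_{1,6} with centre f. The 6 leaves are pairwise interchangeable while the centre is fixed, giving Aut(G) = S_6.

the symmetric group on 6 letters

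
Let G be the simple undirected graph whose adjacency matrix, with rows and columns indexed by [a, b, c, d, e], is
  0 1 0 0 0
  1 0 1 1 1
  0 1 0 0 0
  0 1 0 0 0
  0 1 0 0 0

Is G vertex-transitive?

No

Vertex b is the only vertex of degree 4, so every automorphism fixes it; G is not vertex-transitive.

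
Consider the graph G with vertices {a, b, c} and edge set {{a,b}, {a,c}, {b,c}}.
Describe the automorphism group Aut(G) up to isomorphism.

Every vertex has degree 2, so G is the complete graph K_3. Every bijection on the vertex set is an automorphism of K_3; hence Aut(K_3) ≅ S_3, order 6.

S_3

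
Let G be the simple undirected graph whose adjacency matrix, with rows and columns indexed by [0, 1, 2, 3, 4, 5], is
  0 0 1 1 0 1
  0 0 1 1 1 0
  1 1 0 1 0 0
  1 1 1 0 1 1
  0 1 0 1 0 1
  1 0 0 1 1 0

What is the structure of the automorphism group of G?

the dihedral group of order 10

Vertex 3 is the unique vertex of degree 5; the remaining 5 vertices each have degree 3 and induce a cycle, so G is the wheel on 6 vertices with hub 3. Every automorphism fixes the hub and acts on the rim 5-cycle, so Aut(G) ≅ Aut(C_5) = D_5 of order 10.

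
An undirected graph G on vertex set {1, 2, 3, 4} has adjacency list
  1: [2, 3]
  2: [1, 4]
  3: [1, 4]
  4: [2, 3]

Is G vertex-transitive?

Yes

G is 2-regular and bipartite on 2^2 = 4 vertices with girth 4; it is the hypercube graph Q_2. The symmetry group of the 2-cube is the hyperoctahedral group B_2 = Z_2 ≀ S_2, of order 2^2·2! = 8. This group acts transitively on the 4 vertices.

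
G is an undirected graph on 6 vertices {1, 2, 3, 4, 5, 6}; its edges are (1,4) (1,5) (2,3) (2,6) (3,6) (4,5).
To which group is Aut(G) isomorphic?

G has two connected components, {2, 3, 6} and {1, 4, 5}; each is 2-regular, so G = C_3 ⊔ C_3. Aut of a disjoint union of two copies of C_3 is the wreath product D_3 ≀ Z_2, of order 2·6² = 72.

D_3 ≀ Z_2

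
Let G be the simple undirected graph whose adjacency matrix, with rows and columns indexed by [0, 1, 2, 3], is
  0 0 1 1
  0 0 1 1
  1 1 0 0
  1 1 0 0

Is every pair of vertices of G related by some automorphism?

Yes

Every vertex has degree 2 and the graph is connected, so G is the 4-cycle C_4. The automorphisms of the 4-cycle are exactly the symmetries of a regular 4-gon: the dihedral group D_4, |D_4| = 8. Under this action every vertex can be carried to every other, so G is vertex-transitive.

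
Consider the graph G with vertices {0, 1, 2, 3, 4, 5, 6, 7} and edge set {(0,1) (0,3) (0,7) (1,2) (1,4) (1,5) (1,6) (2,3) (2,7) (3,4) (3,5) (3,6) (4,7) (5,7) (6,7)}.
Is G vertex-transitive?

No

Automorphisms preserve degree, but G has vertices of degree 3 and vertices of degree 5; no automorphism maps one to the other, so G is not vertex-transitive.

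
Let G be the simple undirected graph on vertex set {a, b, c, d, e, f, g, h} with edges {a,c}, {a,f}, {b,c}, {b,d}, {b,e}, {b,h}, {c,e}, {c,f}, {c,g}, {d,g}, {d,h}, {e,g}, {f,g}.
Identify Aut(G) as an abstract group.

Degrees alone do not determine every vertex (e.g. a and h both have degree 2), but their neighbour-degree multisets differ: N(a) has degrees [3, 5] while N(h) has degrees [3, 4]. Repeating this refinement separates all vertices, so the only automorphism is the identity.

{e}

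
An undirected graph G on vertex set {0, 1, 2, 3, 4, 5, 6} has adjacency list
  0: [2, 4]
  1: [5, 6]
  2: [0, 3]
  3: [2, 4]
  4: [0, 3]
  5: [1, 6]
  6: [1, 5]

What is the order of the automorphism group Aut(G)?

48

G has two connected components, {0, 2, 3, 4} and {1, 5, 6}; each is 2-regular, so G = C_4 ⊔ C_3. No automorphism exchanges components of different sizes, hence Aut(G) is the direct product D_3 × D_4, order 48.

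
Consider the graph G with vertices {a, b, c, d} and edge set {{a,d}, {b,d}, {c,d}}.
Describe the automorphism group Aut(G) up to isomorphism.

S_3

Vertex d has degree 3 and every other vertex has degree 1, so G is the star K_{1,3} with centre d. Any automorphism fixes the centre and permutes the 3 leaves freely, so Aut(G) ≅ S_3 of order 3! = 6.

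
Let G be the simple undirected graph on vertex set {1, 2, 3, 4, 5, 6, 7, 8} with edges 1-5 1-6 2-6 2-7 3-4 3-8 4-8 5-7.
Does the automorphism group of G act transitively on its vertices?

No

G has two connected components, {1, 2, 5, 6, 7} and {3, 4, 8}; each is 2-regular, so G = C_5 ⊔ C_3. The orbit of 1 under Aut(G) is {1, 2, 5, 6, 7}, which does not contain 3, so G is not vertex-transitive.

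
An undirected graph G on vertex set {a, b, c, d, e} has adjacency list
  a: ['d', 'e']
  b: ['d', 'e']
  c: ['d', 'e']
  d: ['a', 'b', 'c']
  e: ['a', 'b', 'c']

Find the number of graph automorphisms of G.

The vertices split by degree into {d, e} (degree 3) and {a, b, c} (degree 2); every edge runs between the two parts, so G is the complete bipartite graph K_{2,3}. The parts have unequal sizes, so no automorphism swaps them; each part is permuted independently, giving S_3 × S_2 of order 3!·2! = 12.

12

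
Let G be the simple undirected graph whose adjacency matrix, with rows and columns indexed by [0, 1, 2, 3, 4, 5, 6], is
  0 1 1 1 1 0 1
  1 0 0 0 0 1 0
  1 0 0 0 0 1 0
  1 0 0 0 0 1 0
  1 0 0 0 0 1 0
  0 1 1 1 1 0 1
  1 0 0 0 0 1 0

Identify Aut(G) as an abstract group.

S_5 × S_2

The vertices split by degree into {0, 5} (degree 5) and {1, 2, 3, 4, 6} (degree 2); every edge runs between the two parts, so G is the complete bipartite graph K_{2,5}. The parts have unequal sizes, so no automorphism swaps them; each part is permuted independently, giving S_5 × S_2 of order 5!·2! = 240.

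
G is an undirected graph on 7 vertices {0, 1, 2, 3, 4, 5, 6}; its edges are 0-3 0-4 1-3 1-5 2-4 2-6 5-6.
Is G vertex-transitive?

Yes

G is 2-regular and connected on 7 vertices, i.e. the cycle C_7. The automorphisms of the 7-cycle are exactly the symmetries of a regular 7-gon: the dihedral group D_7, |D_7| = 14. This group acts transitively on the 7 vertices.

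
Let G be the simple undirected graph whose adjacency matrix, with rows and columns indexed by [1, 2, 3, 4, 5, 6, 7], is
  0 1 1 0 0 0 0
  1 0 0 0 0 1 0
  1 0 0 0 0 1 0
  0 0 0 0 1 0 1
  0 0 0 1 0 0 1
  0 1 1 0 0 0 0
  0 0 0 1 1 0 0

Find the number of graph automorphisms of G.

G has two connected components, {1, 2, 3, 6} and {4, 5, 7}; each is 2-regular, so G = C_4 ⊔ C_3. The components are non-isomorphic (different sizes), so Aut(G) = Aut(C_3) × Aut(C_4) = D_3 × D_4 of order 6·8 = 48.

48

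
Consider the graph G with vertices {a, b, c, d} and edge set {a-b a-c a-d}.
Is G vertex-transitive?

Vertex a is the only vertex of degree 3, so every automorphism fixes it; G is not vertex-transitive.

No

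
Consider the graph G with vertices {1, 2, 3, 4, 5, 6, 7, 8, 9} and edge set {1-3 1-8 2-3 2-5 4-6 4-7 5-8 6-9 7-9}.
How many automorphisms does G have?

80

G has two connected components, {1, 2, 3, 5, 8} and {4, 6, 7, 9}; each is 2-regular, so G = C_5 ⊔ C_4. The components are non-isomorphic (different sizes), so Aut(G) = Aut(C_5) × Aut(C_4) = D_5 × D_4 of order 10·8 = 80.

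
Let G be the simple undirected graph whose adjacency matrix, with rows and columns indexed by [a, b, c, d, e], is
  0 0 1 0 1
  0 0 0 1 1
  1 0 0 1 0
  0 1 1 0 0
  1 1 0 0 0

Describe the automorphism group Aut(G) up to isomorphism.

G is 2-regular and connected on 5 vertices, i.e. the cycle C_5. The automorphisms of the 5-cycle are exactly the symmetries of a regular 5-gon: the dihedral group D_5, |D_5| = 10.

D_5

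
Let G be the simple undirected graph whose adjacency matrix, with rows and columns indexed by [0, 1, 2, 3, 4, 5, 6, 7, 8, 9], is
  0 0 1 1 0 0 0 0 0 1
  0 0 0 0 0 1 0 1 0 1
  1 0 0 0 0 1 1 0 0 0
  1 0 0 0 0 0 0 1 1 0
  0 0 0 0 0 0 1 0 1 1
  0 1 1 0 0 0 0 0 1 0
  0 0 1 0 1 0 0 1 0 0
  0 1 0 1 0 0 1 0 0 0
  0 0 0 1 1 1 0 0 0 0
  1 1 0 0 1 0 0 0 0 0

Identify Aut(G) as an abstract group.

G is 3-regular on 10 vertices with no triangles and no 4-cycles (girth 5): this is the Petersen graph. Viewing the Petersen graph as the Kneser graph K(5,2) — vertices are 2-subsets of {1,…,5}, edges join disjoint pairs — its automorphisms are exactly the permutations of the 5-element set, so Aut ≅ S_5 of order 120.

the symmetric group S_5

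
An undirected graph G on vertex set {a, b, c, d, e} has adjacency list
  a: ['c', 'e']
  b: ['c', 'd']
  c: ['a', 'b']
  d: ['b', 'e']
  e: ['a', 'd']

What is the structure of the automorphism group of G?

Every vertex has degree 2 and the graph is connected, so G is the 5-cycle C_5. The automorphisms of the 5-cycle are exactly the symmetries of a regular 5-gon: the dihedral group D_5, |D_5| = 10.

D_5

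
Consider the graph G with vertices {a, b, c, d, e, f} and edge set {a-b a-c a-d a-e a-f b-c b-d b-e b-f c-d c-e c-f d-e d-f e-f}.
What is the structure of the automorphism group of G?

Every vertex has degree 5, so G is the complete graph K_6. Every bijection on the vertex set is an automorphism of K_6; hence Aut(K_6) ≅ S_6, order 720.

S_6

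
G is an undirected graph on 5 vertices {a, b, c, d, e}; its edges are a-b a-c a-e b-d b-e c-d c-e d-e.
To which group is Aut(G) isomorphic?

Vertex e is the unique vertex of degree 4; the remaining 4 vertices each have degree 3 and induce a cycle, so G is the wheel on 5 vertices with hub e. With the hub fixed, the remaining symmetry is that of the rim cycle C_4, giving the dihedral group D_4.

the dihedral group of order 8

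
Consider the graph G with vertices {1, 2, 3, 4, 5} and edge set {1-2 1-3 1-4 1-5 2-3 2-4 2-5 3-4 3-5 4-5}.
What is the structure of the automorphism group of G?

Every vertex has degree 4, so G is the complete graph K_5. Every bijection on the vertex set is an automorphism of K_5; hence Aut(K_5) ≅ S_5, order 120.

S_5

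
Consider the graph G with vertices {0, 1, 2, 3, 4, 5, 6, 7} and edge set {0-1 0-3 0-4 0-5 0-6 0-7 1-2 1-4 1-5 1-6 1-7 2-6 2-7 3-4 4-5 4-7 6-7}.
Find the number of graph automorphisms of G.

Degrees alone do not determine every vertex (e.g. 0 and 1 both have degree 6), but their neighbour-degree multisets differ: N(0) has degrees [2, 3, 4, 5, 5, 6] while N(1) has degrees [3, 3, 4, 5, 5, 6]. Repeating this refinement separates all vertices, so the only automorphism is the identity.

1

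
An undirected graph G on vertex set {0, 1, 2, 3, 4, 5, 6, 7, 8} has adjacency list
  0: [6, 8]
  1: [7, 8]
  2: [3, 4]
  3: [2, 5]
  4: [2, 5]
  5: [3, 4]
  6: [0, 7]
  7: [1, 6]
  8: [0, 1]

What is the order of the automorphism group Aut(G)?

G has two connected components, {0, 1, 6, 7, 8} and {2, 3, 4, 5}; each is 2-regular, so G = C_5 ⊔ C_4. The components are non-isomorphic (different sizes), so Aut(G) = Aut(C_5) × Aut(C_4) = D_5 × D_4 of order 10·8 = 80.

80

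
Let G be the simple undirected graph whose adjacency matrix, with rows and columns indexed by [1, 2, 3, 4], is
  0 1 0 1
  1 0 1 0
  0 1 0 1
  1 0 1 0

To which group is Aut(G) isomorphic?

G is 2-regular and bipartite on 2^2 = 4 vertices with girth 4; it is the hypercube graph Q_2. Aut(Q_2) consists of the signed permutations of the 2 coordinate axes: 2! permutations times 2^2 sign flips, so |Aut| = 2^2·2! = 8.

D_4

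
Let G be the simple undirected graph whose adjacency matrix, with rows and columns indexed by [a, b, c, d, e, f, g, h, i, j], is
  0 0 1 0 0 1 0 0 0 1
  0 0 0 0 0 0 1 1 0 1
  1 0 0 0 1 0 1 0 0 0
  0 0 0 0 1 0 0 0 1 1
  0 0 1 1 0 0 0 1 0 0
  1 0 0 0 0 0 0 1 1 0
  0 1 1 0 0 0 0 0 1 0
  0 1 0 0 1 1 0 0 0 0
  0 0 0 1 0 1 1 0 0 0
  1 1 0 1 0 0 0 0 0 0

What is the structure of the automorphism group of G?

S_5

G is 3-regular on 10 vertices with no triangles and no 4-cycles (girth 5): this is the Petersen graph. It is a classical fact that the Petersen graph has automorphism group S_5 (order 120), arising from its description as the Kneser graph K(5,2).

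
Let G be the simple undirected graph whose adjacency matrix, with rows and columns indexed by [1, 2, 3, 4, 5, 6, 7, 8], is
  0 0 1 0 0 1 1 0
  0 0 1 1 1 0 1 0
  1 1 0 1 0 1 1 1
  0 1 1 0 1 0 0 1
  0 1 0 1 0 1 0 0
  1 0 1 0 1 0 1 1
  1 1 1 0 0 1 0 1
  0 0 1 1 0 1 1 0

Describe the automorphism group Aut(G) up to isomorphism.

{e}

Degrees alone do not determine every vertex (e.g. 1 and 5 both have degree 3), but their neighbour-degree multisets differ: N(1) has degrees [5, 5, 6] while N(5) has degrees [4, 4, 5]. Repeating this refinement separates all vertices, so the only automorphism is the identity.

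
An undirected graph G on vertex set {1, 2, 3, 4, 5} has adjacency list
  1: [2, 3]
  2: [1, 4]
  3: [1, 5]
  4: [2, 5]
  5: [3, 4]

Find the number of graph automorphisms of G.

10

Every vertex has degree 2 and the graph is connected, so G is the 5-cycle C_5. The automorphisms of the 5-cycle are exactly the symmetries of a regular 5-gon: the dihedral group D_5, |D_5| = 10.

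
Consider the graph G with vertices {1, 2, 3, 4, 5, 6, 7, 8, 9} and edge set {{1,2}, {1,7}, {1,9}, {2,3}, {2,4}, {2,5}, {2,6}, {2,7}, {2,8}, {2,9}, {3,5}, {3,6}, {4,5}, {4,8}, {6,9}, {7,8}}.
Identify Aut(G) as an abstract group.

Vertex 2 is the unique vertex of degree 8; the remaining 8 vertices each have degree 3 and induce a cycle, so G is the wheel on 9 vertices with hub 2. With the hub fixed, the remaining symmetry is that of the rim cycle C_8, giving the dihedral group D_8.

D_8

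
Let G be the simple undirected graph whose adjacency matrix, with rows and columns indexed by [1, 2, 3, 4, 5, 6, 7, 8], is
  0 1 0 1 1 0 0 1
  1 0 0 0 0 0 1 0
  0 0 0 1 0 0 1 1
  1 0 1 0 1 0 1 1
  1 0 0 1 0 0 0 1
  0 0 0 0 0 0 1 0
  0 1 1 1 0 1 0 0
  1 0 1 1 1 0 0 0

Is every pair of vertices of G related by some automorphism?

Vertex 2 is the only vertex of degree 2, so every automorphism fixes it; G is not vertex-transitive.

No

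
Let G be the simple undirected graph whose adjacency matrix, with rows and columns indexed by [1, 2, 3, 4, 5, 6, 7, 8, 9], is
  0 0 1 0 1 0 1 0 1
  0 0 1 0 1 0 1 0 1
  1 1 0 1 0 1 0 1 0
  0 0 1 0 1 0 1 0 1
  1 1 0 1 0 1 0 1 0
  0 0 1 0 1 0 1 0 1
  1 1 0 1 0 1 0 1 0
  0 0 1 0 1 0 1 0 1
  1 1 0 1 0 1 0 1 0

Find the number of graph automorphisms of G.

2880

The vertices split by degree into {3, 5, 7, 9} (degree 5) and {1, 2, 4, 6, 8} (degree 4); every edge runs between the two parts, so G is the complete bipartite graph K_{4,5}. Automorphisms preserve the bipartition setwise (since the parts differ in size) and act as S_5 × S_4 within it; |Aut| = 2880.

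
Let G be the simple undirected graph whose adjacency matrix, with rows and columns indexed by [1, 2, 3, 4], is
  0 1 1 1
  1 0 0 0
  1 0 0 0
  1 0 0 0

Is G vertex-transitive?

Vertex 1 is the only vertex of degree 3, so every automorphism fixes it; G is not vertex-transitive.

No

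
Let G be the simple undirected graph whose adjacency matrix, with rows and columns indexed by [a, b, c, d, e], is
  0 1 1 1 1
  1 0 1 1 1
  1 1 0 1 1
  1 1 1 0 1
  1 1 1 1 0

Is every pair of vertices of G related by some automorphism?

All 5 vertices are pairwise adjacent: G = K_5. Any permutation of the 5 vertices preserves K_5, so Aut(K_5) = S_5 of order 5! = 120. This group acts transitively on the 5 vertices.

Yes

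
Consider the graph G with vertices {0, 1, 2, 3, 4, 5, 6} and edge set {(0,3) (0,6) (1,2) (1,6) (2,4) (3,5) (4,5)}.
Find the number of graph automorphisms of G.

14

G is 2-regular and connected on 7 vertices, i.e. the cycle C_7. C_7 has 7 rotations and 7 reflections, so Aut(C_7) ≅ D_7 of order 14.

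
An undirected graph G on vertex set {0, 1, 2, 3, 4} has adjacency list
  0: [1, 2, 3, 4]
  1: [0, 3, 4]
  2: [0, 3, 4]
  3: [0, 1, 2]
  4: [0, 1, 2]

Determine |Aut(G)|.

8

Vertex 0 is the unique vertex of degree 4; the remaining 4 vertices each have degree 3 and induce a cycle, so G is the wheel on 5 vertices with hub 0. With the hub fixed, the remaining symmetry is that of the rim cycle C_4, giving the dihedral group D_4.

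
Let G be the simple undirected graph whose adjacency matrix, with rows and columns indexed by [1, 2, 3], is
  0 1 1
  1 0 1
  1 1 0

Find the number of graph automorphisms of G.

6

Every vertex has degree 2, so G is the complete graph K_3. Every bijection on the vertex set is an automorphism of K_3; hence Aut(K_3) ≅ S_3, order 6.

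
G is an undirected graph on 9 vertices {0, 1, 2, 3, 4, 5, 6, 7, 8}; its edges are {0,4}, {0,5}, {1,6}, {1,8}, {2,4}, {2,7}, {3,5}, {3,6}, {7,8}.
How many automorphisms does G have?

18

Every vertex has degree 2 and the graph is connected, so G is the 9-cycle C_9. C_9 has 9 rotations and 9 reflections, so Aut(C_9) ≅ D_9 of order 18.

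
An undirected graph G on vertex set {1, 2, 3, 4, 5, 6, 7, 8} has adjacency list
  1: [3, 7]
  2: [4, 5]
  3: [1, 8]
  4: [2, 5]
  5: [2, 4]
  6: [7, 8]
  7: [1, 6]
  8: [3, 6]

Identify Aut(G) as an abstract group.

D_3 × D_5

G has two connected components, {1, 3, 6, 7, 8} and {2, 4, 5}; each is 2-regular, so G = C_5 ⊔ C_3. The components are non-isomorphic (different sizes), so Aut(G) = Aut(C_3) × Aut(C_5) = D_3 × D_5 of order 6·10 = 60.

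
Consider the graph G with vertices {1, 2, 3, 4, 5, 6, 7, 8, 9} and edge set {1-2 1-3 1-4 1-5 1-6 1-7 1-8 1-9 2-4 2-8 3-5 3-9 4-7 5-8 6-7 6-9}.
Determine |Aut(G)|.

Vertex 1 is the unique vertex of degree 8; the remaining 8 vertices each have degree 3 and induce a cycle, so G is the wheel on 9 vertices with hub 1. With the hub fixed, the remaining symmetry is that of the rim cycle C_8, giving the dihedral group D_8.

16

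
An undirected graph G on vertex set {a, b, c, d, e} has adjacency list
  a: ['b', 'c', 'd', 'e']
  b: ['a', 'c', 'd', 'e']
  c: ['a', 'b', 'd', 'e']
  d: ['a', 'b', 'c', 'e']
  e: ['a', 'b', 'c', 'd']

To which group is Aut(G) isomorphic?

Every vertex has degree 4, so G is the complete graph K_5. Every bijection on the vertex set is an automorphism of K_5; hence Aut(K_5) ≅ S_5, order 120.

S_5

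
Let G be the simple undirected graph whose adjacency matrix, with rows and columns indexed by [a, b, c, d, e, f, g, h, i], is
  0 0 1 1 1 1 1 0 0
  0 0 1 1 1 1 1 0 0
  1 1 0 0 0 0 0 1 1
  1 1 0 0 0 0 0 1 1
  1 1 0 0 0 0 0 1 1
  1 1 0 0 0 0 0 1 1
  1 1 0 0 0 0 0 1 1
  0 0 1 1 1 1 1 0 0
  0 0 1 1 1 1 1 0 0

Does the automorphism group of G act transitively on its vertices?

Automorphisms preserve degree, but G has vertices of degree 4 and vertices of degree 5; no automorphism maps one to the other, so G is not vertex-transitive.

No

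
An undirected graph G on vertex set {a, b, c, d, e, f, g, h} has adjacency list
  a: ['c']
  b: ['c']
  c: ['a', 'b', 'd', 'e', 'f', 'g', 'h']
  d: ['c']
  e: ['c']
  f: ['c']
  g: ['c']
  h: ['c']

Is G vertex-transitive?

Vertex c is the only vertex of degree 7, so every automorphism fixes it; G is not vertex-transitive.

No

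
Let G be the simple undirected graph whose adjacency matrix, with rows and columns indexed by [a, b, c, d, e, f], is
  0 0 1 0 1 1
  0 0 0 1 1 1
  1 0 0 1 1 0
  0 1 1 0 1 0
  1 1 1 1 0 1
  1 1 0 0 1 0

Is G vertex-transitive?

No

Vertex e is the only vertex of degree 5, so every automorphism fixes it; G is not vertex-transitive.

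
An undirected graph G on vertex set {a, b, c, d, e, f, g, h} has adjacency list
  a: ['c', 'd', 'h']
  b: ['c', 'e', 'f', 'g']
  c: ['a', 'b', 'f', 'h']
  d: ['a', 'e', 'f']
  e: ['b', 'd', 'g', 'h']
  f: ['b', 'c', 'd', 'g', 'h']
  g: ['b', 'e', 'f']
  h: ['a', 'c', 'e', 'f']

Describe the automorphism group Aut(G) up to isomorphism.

The degree sequence is [3, 4, 4, 3, 4, 5, 3, 4]. Checking the degree-preserving permutations of the vertex set shows that none except the identity preserves every edge, so Aut(G) is trivial.

{e}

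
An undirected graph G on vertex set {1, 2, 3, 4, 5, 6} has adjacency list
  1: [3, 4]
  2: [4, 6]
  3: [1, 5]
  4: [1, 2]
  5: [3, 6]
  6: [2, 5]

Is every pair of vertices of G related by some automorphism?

Every vertex has degree 2 and the graph is connected, so G is the 6-cycle C_6. The automorphisms of the 6-cycle are exactly the symmetries of a regular 6-gon: the dihedral group D_6, |D_6| = 12. This group acts transitively on the 6 vertices.

Yes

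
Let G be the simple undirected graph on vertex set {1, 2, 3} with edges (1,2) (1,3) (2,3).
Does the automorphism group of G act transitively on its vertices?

Yes

All 3 vertices are pairwise adjacent: G = K_3. Any permutation of the 3 vertices preserves K_3, so Aut(K_3) = S_3 of order 3! = 6. Under this action every vertex can be carried to every other, so G is vertex-transitive.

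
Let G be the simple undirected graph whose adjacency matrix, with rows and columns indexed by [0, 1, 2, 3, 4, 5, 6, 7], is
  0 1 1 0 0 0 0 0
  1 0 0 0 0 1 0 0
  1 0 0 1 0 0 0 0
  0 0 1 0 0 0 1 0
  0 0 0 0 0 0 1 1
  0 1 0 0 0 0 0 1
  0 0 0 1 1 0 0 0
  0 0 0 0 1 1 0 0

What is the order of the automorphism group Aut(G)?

16

Every vertex has degree 2 and the graph is connected, so G is the 8-cycle C_8. The automorphisms of the 8-cycle are exactly the symmetries of a regular 8-gon: the dihedral group D_8, |D_8| = 16.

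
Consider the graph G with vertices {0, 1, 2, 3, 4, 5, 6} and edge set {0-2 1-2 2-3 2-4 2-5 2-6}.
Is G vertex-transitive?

Vertex 2 is the only vertex of degree 6, so every automorphism fixes it; G is not vertex-transitive.

No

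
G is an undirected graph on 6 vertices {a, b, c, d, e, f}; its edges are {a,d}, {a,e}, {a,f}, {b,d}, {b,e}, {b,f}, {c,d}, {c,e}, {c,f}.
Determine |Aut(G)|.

G is 3-regular and bipartite with parts {d, e, f} and {a, b, c} (each part is independent and every cross-pair is an edge), so G = K_{3,3}. Aut(K_{3,3}) is the wreath product S_3 ≀ Z_2: permute within each part, then optionally swap the parts; |Aut| = 2·(3!)² = 72.

72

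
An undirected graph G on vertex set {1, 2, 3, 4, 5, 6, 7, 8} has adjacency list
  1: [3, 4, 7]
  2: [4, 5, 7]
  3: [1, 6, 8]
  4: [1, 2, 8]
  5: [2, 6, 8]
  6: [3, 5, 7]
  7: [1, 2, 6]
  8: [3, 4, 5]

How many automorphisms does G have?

G is 3-regular and bipartite on 2^3 = 8 vertices with girth 4; it is the hypercube graph Q_3. Aut(Q_3) consists of the signed permutations of the 3 coordinate axes: 3! permutations times 2^3 sign flips, so |Aut| = 2^3·3! = 48.

48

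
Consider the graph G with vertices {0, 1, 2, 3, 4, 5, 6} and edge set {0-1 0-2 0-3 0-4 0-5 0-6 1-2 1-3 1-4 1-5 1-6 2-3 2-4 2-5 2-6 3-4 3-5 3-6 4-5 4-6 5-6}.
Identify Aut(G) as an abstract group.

the symmetric group on 7 letters

Every vertex has degree 6, so G is the complete graph K_7. Every bijection on the vertex set is an automorphism of K_7; hence Aut(K_7) ≅ S_7, order 5040.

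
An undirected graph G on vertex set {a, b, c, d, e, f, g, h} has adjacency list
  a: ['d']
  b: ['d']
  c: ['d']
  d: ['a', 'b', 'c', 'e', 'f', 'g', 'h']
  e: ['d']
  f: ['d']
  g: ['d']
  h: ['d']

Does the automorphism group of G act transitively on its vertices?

Vertex d is the only vertex of degree 7, so every automorphism fixes it; G is not vertex-transitive.

No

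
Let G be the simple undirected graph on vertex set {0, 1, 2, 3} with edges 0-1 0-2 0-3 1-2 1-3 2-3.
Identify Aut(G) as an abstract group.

S_4

Every vertex has degree 3, so G is the complete graph K_4. Any permutation of the 4 vertices preserves K_4, so Aut(K_4) = S_4 of order 4! = 24.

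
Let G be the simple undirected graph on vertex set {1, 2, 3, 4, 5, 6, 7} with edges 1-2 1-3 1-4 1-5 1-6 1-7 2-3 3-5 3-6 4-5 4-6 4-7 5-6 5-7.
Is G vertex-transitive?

No

Vertex 1 is the only vertex of degree 6, so every automorphism fixes it; G is not vertex-transitive.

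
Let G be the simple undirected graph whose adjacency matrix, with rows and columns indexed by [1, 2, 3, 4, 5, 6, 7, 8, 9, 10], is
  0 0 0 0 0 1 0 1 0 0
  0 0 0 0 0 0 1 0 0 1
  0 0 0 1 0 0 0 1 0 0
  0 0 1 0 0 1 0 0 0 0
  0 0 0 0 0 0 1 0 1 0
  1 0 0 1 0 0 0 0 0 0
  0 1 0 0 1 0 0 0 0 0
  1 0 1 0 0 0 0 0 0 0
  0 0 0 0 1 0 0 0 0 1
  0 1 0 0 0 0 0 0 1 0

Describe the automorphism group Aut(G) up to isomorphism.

G has two connected components, {1, 3, 4, 6, 8} and {2, 5, 7, 9, 10}; each is 2-regular, so G = C_5 ⊔ C_5. Aut of a disjoint union of two copies of C_5 is the wreath product D_5 ≀ Z_2, of order 2·10² = 200.

(D_5 × D_5) ⋊ Z_2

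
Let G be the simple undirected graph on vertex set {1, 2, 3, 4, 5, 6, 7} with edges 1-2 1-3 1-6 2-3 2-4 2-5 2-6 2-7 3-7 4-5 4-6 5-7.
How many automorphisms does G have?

12

Vertex 2 is the unique vertex of degree 6; the remaining 6 vertices each have degree 3 and induce a cycle, so G is the wheel on 7 vertices with hub 2. With the hub fixed, the remaining symmetry is that of the rim cycle C_6, giving the dihedral group D_6.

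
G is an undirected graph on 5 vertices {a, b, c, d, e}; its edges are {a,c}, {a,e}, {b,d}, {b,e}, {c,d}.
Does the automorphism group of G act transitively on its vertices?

G is 2-regular and connected on 5 vertices, i.e. the cycle C_5. C_5 has 5 rotations and 5 reflections, so Aut(C_5) ≅ D_5 of order 10. This group acts transitively on the 5 vertices.

Yes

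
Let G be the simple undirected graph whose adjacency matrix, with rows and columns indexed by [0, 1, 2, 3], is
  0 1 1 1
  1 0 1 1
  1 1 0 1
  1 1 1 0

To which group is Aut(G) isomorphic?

Every vertex has degree 3, so G is the complete graph K_4. Any permutation of the 4 vertices preserves K_4, so Aut(K_4) = S_4 of order 4! = 24.

S_4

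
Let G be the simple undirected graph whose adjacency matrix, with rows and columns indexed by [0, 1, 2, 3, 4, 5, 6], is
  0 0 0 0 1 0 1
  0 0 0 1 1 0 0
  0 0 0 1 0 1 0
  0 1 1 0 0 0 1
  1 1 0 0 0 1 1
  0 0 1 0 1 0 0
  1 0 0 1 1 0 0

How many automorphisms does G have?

The degree sequence is [2, 2, 2, 3, 4, 2, 3]. Checking the degree-preserving permutations of the vertex set shows that none except the identity preserves every edge, so Aut(G) is trivial.

1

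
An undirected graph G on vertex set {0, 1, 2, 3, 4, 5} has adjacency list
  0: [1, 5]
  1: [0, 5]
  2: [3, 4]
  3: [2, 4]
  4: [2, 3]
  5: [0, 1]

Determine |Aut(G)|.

G has two connected components, {2, 3, 4} and {0, 1, 5}; each is 2-regular, so G = C_3 ⊔ C_3. Aut of a disjoint union of two copies of C_3 is the wreath product D_3 ≀ Z_2, of order 2·6² = 72.

72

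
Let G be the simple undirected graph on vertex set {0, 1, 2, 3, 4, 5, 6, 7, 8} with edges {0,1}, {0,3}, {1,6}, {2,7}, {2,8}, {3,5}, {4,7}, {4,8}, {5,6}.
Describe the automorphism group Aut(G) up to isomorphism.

G has two connected components, {0, 1, 3, 5, 6} and {2, 4, 7, 8}; each is 2-regular, so G = C_5 ⊔ C_4. No automorphism exchanges components of different sizes, hence Aut(G) is the direct product D_4 × D_5, order 80.

D_4 × D_5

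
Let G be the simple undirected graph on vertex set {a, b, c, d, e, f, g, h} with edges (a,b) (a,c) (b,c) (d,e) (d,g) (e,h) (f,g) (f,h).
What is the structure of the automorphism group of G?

G has two connected components, {d, e, f, g, h} and {a, b, c}; each is 2-regular, so G = C_5 ⊔ C_3. No automorphism exchanges components of different sizes, hence Aut(G) is the direct product D_5 × D_3, order 60.

D_5 × D_3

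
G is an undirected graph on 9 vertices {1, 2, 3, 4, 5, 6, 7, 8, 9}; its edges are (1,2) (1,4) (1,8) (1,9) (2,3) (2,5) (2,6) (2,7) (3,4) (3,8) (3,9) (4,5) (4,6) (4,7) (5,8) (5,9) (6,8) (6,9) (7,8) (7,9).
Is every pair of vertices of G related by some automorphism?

Automorphisms preserve degree, but G has vertices of degree 4 and vertices of degree 5; no automorphism maps one to the other, so G is not vertex-transitive.

No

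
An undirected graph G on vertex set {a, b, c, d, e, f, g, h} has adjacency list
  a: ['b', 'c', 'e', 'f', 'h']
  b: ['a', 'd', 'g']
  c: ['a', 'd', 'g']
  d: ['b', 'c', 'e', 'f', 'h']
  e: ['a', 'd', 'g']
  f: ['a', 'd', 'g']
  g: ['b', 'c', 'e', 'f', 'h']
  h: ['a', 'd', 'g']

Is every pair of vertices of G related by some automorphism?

Automorphisms preserve degree, but G has vertices of degree 3 and vertices of degree 5; no automorphism maps one to the other, so G is not vertex-transitive.

No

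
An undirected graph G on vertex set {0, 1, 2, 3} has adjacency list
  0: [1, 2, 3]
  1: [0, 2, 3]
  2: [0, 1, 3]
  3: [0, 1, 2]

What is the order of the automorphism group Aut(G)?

24

All 4 vertices are pairwise adjacent: G = K_4. Any permutation of the 4 vertices preserves K_4, so Aut(K_4) = S_4 of order 4! = 24.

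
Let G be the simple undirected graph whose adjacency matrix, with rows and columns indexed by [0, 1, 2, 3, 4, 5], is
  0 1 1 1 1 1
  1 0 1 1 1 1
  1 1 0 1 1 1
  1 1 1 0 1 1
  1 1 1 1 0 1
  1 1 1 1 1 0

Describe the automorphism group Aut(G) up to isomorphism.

Every vertex has degree 5, so G is the complete graph K_6. Any permutation of the 6 vertices preserves K_6, so Aut(K_6) = S_6 of order 6! = 720.

S_6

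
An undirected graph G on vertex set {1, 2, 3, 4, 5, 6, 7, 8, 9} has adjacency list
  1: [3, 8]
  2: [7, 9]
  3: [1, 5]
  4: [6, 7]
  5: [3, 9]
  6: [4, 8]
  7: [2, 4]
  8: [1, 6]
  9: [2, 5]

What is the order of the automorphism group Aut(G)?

18

Every vertex has degree 2 and the graph is connected, so G is the 9-cycle C_9. The automorphisms of the 9-cycle are exactly the symmetries of a regular 9-gon: the dihedral group D_9, |D_9| = 18.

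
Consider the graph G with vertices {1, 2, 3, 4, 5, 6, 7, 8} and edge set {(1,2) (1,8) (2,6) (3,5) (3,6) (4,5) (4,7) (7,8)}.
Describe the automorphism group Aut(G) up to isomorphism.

the dihedral group of order 16

Every vertex has degree 2 and the graph is connected, so G is the 8-cycle C_8. The automorphisms of the 8-cycle are exactly the symmetries of a regular 8-gon: the dihedral group D_8, |D_8| = 16.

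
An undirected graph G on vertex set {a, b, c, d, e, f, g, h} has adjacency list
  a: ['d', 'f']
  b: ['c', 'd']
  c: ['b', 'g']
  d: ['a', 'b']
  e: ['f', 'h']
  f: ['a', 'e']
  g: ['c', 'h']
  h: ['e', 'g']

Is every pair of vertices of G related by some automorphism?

Every vertex has degree 2 and the graph is connected, so G is the 8-cycle C_8. C_8 has 8 rotations and 8 reflections, so Aut(C_8) ≅ D_8 of order 16. Under this action every vertex can be carried to every other, so G is vertex-transitive.

Yes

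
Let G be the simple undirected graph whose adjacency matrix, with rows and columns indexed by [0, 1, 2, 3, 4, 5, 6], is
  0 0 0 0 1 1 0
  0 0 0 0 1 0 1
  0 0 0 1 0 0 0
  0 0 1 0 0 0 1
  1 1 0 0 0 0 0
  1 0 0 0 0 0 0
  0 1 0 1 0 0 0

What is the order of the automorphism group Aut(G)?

2

The degree sequence is [2, 2, 1, 2, 2, 1, 2]; the two degree-1 vertices 2 and 5 are the ends of a path, so G = P_7. The only nontrivial automorphism of a path is the end-to-end reflection, so Aut(G) ≅ Z_2.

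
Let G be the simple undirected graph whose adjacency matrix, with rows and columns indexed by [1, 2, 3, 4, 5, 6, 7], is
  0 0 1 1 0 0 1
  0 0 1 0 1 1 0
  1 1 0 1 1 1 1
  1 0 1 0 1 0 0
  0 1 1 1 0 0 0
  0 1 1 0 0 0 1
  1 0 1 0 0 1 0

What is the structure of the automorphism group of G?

the dihedral group of order 12

Vertex 3 is the unique vertex of degree 6; the remaining 6 vertices each have degree 3 and induce a cycle, so G is the wheel on 7 vertices with hub 3. With the hub fixed, the remaining symmetry is that of the rim cycle C_6, giving the dihedral group D_6.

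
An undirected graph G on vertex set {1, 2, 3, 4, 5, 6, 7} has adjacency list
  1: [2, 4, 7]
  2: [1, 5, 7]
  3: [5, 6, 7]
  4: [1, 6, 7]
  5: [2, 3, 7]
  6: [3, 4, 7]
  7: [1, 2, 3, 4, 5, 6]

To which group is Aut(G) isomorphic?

the dihedral group of order 12

Vertex 7 is the unique vertex of degree 6; the remaining 6 vertices each have degree 3 and induce a cycle, so G is the wheel on 7 vertices with hub 7. Every automorphism fixes the hub and acts on the rim 6-cycle, so Aut(G) ≅ Aut(C_6) = D_6 of order 12.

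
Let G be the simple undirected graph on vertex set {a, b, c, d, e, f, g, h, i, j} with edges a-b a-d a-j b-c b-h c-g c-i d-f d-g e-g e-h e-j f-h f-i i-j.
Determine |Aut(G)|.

120

G is 3-regular on 10 vertices with no triangles and no 4-cycles (girth 5): this is the Petersen graph. Viewing the Petersen graph as the Kneser graph K(5,2) — vertices are 2-subsets of {1,…,5}, edges join disjoint pairs — its automorphisms are exactly the permutations of the 5-element set, so Aut ≅ S_5 of order 120.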